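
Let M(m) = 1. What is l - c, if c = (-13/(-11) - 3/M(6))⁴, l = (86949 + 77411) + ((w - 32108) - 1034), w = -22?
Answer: 1920680636/14641 ≈ 1.3119e+5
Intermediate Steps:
l = 131196 (l = (86949 + 77411) + ((-22 - 32108) - 1034) = 164360 + (-32130 - 1034) = 164360 - 33164 = 131196)
c = 160000/14641 (c = (-13/(-11) - 3/1)⁴ = (-13*(-1/11) - 3*1)⁴ = (13/11 - 3)⁴ = (-20/11)⁴ = 160000/14641 ≈ 10.928)
l - c = 131196 - 1*160000/14641 = 131196 - 160000/14641 = 1920680636/14641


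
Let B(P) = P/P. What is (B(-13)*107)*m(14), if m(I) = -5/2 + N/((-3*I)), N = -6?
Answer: -3531/14 ≈ -252.21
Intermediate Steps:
B(P) = 1
m(I) = -5/2 + 2/I (m(I) = -5/2 - 6*(-1/(3*I)) = -5*1/2 - (-2)/I = -5/2 + 2/I)
(B(-13)*107)*m(14) = (1*107)*(-5/2 + 2/14) = 107*(-5/2 + 2*(1/14)) = 107*(-5/2 + 1/7) = 107*(-33/14) = -3531/14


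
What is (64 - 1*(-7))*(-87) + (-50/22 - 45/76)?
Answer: -5166367/836 ≈ -6179.9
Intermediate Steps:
(64 - 1*(-7))*(-87) + (-50/22 - 45/76) = (64 + 7)*(-87) + (-50*1/22 - 45*1/76) = 71*(-87) + (-25/11 - 45/76) = -6177 - 2395/836 = -5166367/836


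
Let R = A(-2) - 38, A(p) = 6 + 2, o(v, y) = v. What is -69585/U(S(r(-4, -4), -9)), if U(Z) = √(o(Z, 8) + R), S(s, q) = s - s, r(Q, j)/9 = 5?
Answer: 4639*I*√30/2 ≈ 12704.0*I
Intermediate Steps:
r(Q, j) = 45 (r(Q, j) = 9*5 = 45)
A(p) = 8
S(s, q) = 0
R = -30 (R = 8 - 38 = -30)
U(Z) = √(-30 + Z) (U(Z) = √(Z - 30) = √(-30 + Z))
-69585/U(S(r(-4, -4), -9)) = -69585/√(-30 + 0) = -69585*(-I*√30/30) = -(-4639)*I*√30/2 = 4639*I*√30/2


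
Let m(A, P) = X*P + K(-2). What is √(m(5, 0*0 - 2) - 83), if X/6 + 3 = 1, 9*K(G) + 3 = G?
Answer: 2*I*√134/3 ≈ 7.7172*I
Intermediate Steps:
K(G) = -⅓ + G/9
X = -12 (X = -18 + 6*1 = -18 + 6 = -12)
m(A, P) = -5/9 - 12*P (m(A, P) = -12*P + (-⅓ + (⅑)*(-2)) = -12*P + (-⅓ - 2/9) = -12*P - 5/9 = -5/9 - 12*P)
√(m(5, 0*0 - 2) - 83) = √((-5/9 - 12*(0*0 - 2)) - 83) = √((-5/9 - 12*(0 - 2)) - 83) = √((-5/9 - 12*(-2)) - 83) = √((-5/9 + 24) - 83) = √(211/9 - 83) = √(-536/9) = 2*I*√134/3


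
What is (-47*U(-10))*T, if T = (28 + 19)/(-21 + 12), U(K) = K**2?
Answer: 220900/9 ≈ 24544.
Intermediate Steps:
T = -47/9 (T = 47/(-9) = 47*(-1/9) = -47/9 ≈ -5.2222)
(-47*U(-10))*T = -47*(-10)**2*(-47/9) = -47*100*(-47/9) = -4700*(-47/9) = 220900/9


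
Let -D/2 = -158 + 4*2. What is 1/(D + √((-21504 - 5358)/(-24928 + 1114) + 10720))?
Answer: 1190700/314657843 - 63*√42552157/314657843 ≈ 0.0024781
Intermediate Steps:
D = 300 (D = -2*(-158 + 4*2) = -2*(-158 + 8) = -2*(-150) = 300)
1/(D + √((-21504 - 5358)/(-24928 + 1114) + 10720)) = 1/(300 + √((-21504 - 5358)/(-24928 + 1114) + 10720)) = 1/(300 + √(-26862/(-23814) + 10720)) = 1/(300 + √(-26862*(-1/23814) + 10720)) = 1/(300 + √(4477/3969 + 10720)) = 1/(300 + √(42552157/3969)) = 1/(300 + √42552157/63)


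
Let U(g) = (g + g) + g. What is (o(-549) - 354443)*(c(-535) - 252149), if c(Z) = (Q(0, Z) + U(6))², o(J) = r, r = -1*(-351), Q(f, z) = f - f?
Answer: 89169217900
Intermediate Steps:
U(g) = 3*g (U(g) = 2*g + g = 3*g)
Q(f, z) = 0
r = 351
o(J) = 351
c(Z) = 324 (c(Z) = (0 + 3*6)² = (0 + 18)² = 18² = 324)
(o(-549) - 354443)*(c(-535) - 252149) = (351 - 354443)*(324 - 252149) = -354092*(-251825) = 89169217900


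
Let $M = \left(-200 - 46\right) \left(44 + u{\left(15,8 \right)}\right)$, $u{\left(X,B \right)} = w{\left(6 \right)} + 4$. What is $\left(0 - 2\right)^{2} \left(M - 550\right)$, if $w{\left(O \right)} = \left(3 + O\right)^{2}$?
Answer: $-129136$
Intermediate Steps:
$u{\left(X,B \right)} = 85$ ($u{\left(X,B \right)} = \left(3 + 6\right)^{2} + 4 = 9^{2} + 4 = 81 + 4 = 85$)
$M = -31734$ ($M = \left(-200 - 46\right) \left(44 + 85\right) = \left(-246\right) 129 = -31734$)
$\left(0 - 2\right)^{2} \left(M - 550\right) = \left(0 - 2\right)^{2} \left(-31734 - 550\right) = \left(-2\right)^{2} \left(-32284\right) = 4 \left(-32284\right) = -129136$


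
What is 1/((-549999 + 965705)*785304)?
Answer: 1/326455584624 ≈ 3.0632e-12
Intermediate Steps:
1/((-549999 + 965705)*785304) = (1/785304)/415706 = (1/415706)*(1/785304) = 1/326455584624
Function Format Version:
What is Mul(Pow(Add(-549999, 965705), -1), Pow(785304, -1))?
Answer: Rational(1, 326455584624) ≈ 3.0632e-12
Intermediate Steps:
Mul(Pow(Add(-549999, 965705), -1), Pow(785304, -1)) = Mul(Pow(415706, -1), Rational(1, 785304)) = Mul(Rational(1, 415706), Rational(1, 785304)) = Rational(1, 326455584624)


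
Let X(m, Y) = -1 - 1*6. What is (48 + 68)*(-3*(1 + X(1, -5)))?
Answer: 2088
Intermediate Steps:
X(m, Y) = -7 (X(m, Y) = -1 - 6 = -7)
(48 + 68)*(-3*(1 + X(1, -5))) = (48 + 68)*(-3*(1 - 7)) = 116*(-3*(-6)) = 116*18 = 2088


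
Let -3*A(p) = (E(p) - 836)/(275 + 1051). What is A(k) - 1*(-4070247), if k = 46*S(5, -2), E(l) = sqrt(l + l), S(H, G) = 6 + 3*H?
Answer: 8095721701/1989 - sqrt(483)/1989 ≈ 4.0702e+6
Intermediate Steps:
E(l) = sqrt(2)*sqrt(l) (E(l) = sqrt(2*l) = sqrt(2)*sqrt(l))
k = 966 (k = 46*(6 + 3*5) = 46*(6 + 15) = 46*21 = 966)
A(p) = 418/1989 - sqrt(2)*sqrt(p)/3978 (A(p) = -(sqrt(2)*sqrt(p) - 836)/(3*(275 + 1051)) = -(-836 + sqrt(2)*sqrt(p))/(3*1326) = -(-418/663 + sqrt(2)*sqrt(p)/1326)/3 = 418/1989 - sqrt(2)*sqrt(p)/3978)
A(k) - 1*(-4070247) = (418/1989 - sqrt(2)*sqrt(966)/3978) - 1*(-4070247) = (418/1989 - sqrt(483)/1989) + 4070247 = 8095721701/1989 - sqrt(483)/1989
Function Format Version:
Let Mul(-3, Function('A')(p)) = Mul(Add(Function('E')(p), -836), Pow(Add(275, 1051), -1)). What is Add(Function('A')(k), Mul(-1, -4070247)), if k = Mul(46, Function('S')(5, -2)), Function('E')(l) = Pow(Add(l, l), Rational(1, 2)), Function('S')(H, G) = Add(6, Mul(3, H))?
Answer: Add(Rational(8095721701, 1989), Mul(Rational(-1, 1989), Pow(483, Rational(1, 2)))) ≈ 4.0702e+6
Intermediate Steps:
Function('E')(l) = Mul(Pow(2, Rational(1, 2)), Pow(l, Rational(1, 2))) (Function('E')(l) = Pow(Mul(2, l), Rational(1, 2)) = Mul(Pow(2, Rational(1, 2)), Pow(l, Rational(1, 2))))
k = 966 (k = Mul(46, Add(6, Mul(3, 5))) = Mul(46, Add(6, 15)) = Mul(46, 21) = 966)
Function('A')(p) = Add(Rational(418, 1989), Mul(Rational(-1, 3978), Pow(2, Rational(1, 2)), Pow(p, Rational(1, 2)))) (Function('A')(p) = Mul(Rational(-1, 3), Mul(Add(Mul(Pow(2, Rational(1, 2)), Pow(p, Rational(1, 2))), -836), Pow(Add(275, 1051), -1))) = Mul(Rational(-1, 3), Mul(Add(-836, Mul(Pow(2, Rational(1, 2)), Pow(p, Rational(1, 2)))), Pow(1326, -1))) = Mul(Rational(-1, 3), Mul(Add(-836, Mul(Pow(2, Rational(1, 2)), Pow(p, Rational(1, 2)))), Rational(1, 1326))) = Mul(Rational(-1, 3), Add(Rational(-418, 663), Mul(Rational(1, 1326), Pow(2, Rational(1, 2)), Pow(p, Rational(1, 2))))) = Add(Rational(418, 1989), Mul(Rational(-1, 3978), Pow(2, Rational(1, 2)), Pow(p, Rational(1, 2)))))
Add(Function('A')(k), Mul(-1, -4070247)) = Add(Add(Rational(418, 1989), Mul(Rational(-1, 3978), Pow(2, Rational(1, 2)), Pow(966, Rational(1, 2)))), Mul(-1, -4070247)) = Add(Add(Rational(418, 1989), Mul(Rational(-1, 1989), Pow(483, Rational(1, 2)))), 4070247) = Add(Rational(8095721701, 1989), Mul(Rational(-1, 1989), Pow(483, Rational(1, 2))))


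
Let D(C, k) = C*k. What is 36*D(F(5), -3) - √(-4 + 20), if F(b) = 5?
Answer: -544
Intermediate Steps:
36*D(F(5), -3) - √(-4 + 20) = 36*(5*(-3)) - √(-4 + 20) = 36*(-15) - √16 = -540 - 1*4 = -540 - 4 = -544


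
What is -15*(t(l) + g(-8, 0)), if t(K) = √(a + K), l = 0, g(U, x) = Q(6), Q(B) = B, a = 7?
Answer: -90 - 15*√7 ≈ -129.69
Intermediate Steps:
g(U, x) = 6
t(K) = √(7 + K)
-15*(t(l) + g(-8, 0)) = -15*(√(7 + 0) + 6) = -15*(√7 + 6) = -15*(6 + √7) = -90 - 15*√7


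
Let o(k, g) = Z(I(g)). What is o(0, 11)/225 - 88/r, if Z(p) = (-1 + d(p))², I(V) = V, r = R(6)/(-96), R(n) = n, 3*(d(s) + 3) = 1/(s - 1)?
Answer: 285134161/202500 ≈ 1408.1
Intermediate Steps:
d(s) = -3 + 1/(3*(-1 + s)) (d(s) = -3 + 1/(3*(s - 1)) = -3 + 1/(3*(-1 + s)))
r = -1/16 (r = 6/(-96) = 6*(-1/96) = -1/16 ≈ -0.062500)
Z(p) = (-1 + (10 - 9*p)/(3*(-1 + p)))²
o(k, g) = (-13 + 12*g)²/(9*(-1 + g)²)
o(0, 11)/225 - 88/r = ((-13 + 12*11)²/(9*(-1 + 11)²))/225 - 88/(-1/16) = ((⅑)*(-13 + 132)²/10²)*(1/225) - 88*(-16) = ((⅑)*(1/100)*119²)*(1/225) + 1408 = ((⅑)*(1/100)*14161)*(1/225) + 1408 = (14161/900)*(1/225) + 1408 = 14161/202500 + 1408 = 285134161/202500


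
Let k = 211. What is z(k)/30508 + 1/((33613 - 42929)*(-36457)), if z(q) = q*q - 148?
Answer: 941909588824/647596008331 ≈ 1.4545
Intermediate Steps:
z(q) = -148 + q² (z(q) = q² - 148 = -148 + q²)
z(k)/30508 + 1/((33613 - 42929)*(-36457)) = (-148 + 211²)/30508 + 1/((33613 - 42929)*(-36457)) = (-148 + 44521)*(1/30508) - 1/36457/(-9316) = 44373*(1/30508) - 1/9316*(-1/36457) = 44373/30508 + 1/339633412 = 941909588824/647596008331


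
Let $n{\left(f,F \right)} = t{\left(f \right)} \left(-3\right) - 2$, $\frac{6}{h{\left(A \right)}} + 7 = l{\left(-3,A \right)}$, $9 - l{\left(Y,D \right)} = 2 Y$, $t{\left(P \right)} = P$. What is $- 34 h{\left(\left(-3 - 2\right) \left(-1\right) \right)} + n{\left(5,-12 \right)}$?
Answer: $- \frac{85}{2} \approx -42.5$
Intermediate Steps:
$l{\left(Y,D \right)} = 9 - 2 Y$
$h{\left(A \right)} = \frac{3}{4}$ ($h{\left(A \right)} = \frac{6}{-7 + \left(9 - -6\right)} = \frac{6}{-7 + \left(9 + 6\right)} = \frac{6}{-7 + 15} = \frac{6}{8} = 6 \cdot \frac{1}{8} = \frac{3}{4}$)
$n{\left(f,F \right)} = -2 - 3 f$ ($n{\left(f,F \right)} = f \left(-3\right) - 2 = - 3 f - 2 = -2 - 3 f$)
$- 34 h{\left(\left(-3 - 2\right) \left(-1\right) \right)} + n{\left(5,-12 \right)} = \left(-34\right) \frac{3}{4} - 17 = - \frac{51}{2} - 17 = - \frac{85}{2}$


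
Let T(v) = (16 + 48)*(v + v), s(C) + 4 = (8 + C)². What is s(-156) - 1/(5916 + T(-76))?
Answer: 83482801/3812 ≈ 21900.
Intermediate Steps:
s(C) = -4 + (8 + C)²
T(v) = 128*v (T(v) = 64*(2*v) = 128*v)
s(-156) - 1/(5916 + T(-76)) = (-4 + (8 - 156)²) - 1/(5916 + 128*(-76)) = (-4 + (-148)²) - 1/(5916 - 9728) = (-4 + 21904) - 1/(-3812) = 21900 - 1*(-1/3812) = 21900 + 1/3812 = 83482801/3812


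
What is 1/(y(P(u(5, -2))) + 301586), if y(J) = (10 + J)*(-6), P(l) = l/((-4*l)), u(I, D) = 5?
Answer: 2/603055 ≈ 3.3164e-6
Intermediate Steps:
P(l) = -¼ (P(l) = l*(-1/(4*l)) = -¼)
y(J) = -60 - 6*J
1/(y(P(u(5, -2))) + 301586) = 1/((-60 - 6*(-¼)) + 301586) = 1/((-60 + 3/2) + 301586) = 1/(-117/2 + 301586) = 1/(603055/2) = 2/603055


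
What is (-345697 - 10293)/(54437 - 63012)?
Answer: 71198/1715 ≈ 41.515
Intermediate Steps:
(-345697 - 10293)/(54437 - 63012) = -355990/(-8575) = -355990*(-1/8575) = 71198/1715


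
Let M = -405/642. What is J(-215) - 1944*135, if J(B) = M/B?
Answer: -2414972853/9202 ≈ -2.6244e+5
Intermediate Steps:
M = -135/214 (M = -405*1/642 = -135/214 ≈ -0.63084)
J(B) = -135/(214*B)
J(-215) - 1944*135 = -135/214/(-215) - 1944*135 = -135/214*(-1/215) - 262440 = 27/9202 - 262440 = -2414972853/9202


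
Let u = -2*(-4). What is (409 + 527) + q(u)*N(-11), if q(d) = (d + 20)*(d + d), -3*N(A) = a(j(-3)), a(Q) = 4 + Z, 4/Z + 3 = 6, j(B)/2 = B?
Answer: 1256/9 ≈ 139.56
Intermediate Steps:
j(B) = 2*B
Z = 4/3 (Z = 4/(-3 + 6) = 4/3 ≈ 1.3333)
a(Q) = 16/3 (a(Q) = 4 + 4/3 = 16/3)
N(A) = -16/9 (N(A) = -⅓*16/3 = -16/9)
u = 8
q(d) = 2*d*(20 + d) (q(d) = (20 + d)*(2*d) = 2*d*(20 + d))
(409 + 527) + q(u)*N(-11) = (409 + 527) + (2*8*(20 + 8))*(-16/9) = 936 + (2*8*28)*(-16/9) = 936 + 448*(-16/9) = 936 - 7168/9 = 1256/9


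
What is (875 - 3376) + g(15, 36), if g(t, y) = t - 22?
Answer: -2508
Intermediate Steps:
g(t, y) = -22 + t
(875 - 3376) + g(15, 36) = (875 - 3376) + (-22 + 15) = -2501 - 7 = -2508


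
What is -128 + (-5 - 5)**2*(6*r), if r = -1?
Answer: -728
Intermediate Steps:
-128 + (-5 - 5)**2*(6*r) = -128 + (-5 - 5)**2*(6*(-1)) = -128 + (-10)**2*(-6) = -128 + 100*(-6) = -128 - 600 = -728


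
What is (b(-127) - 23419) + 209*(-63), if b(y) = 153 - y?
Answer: -36306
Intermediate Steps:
(b(-127) - 23419) + 209*(-63) = ((153 - 1*(-127)) - 23419) + 209*(-63) = ((153 + 127) - 23419) - 13167 = (280 - 23419) - 13167 = -23139 - 13167 = -36306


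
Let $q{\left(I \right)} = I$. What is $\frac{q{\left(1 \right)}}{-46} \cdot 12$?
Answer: $- \frac{6}{23} \approx -0.26087$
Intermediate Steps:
$\frac{q{\left(1 \right)}}{-46} \cdot 12 = 1 \frac{1}{-46} \cdot 12 = 1 \left(- \frac{1}{46}\right) 12 = \left(- \frac{1}{46}\right) 12 = - \frac{6}{23}$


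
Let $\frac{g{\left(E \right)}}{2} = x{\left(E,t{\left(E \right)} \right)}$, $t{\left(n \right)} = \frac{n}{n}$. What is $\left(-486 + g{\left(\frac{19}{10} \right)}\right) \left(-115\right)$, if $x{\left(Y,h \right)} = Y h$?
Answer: $55453$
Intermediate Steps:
$t{\left(n \right)} = 1$
$g{\left(E \right)} = 2 E$ ($g{\left(E \right)} = 2 E 1 = 2 E$)
$\left(-486 + g{\left(\frac{19}{10} \right)}\right) \left(-115\right) = \left(-486 + 2 \cdot \frac{19}{10}\right) \left(-115\right) = \left(-486 + \frac{19}{5}\right) \left(-115\right) = \left(- \frac{2411}{5}\right) \left(-115\right) = 55453$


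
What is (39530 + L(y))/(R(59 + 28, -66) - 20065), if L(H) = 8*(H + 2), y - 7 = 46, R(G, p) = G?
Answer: -2855/1427 ≈ -2.0007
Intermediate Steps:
y = 53 (y = 7 + 46 = 53)
L(H) = 16 + 8*H (L(H) = 8*(2 + H) = 16 + 8*H)
(39530 + L(y))/(R(59 + 28, -66) - 20065) = (39530 + (16 + 8*53))/((59 + 28) - 20065) = (39530 + (16 + 424))/(87 - 20065) = (39530 + 440)/(-19978) = 39970*(-1/19978) = -2855/1427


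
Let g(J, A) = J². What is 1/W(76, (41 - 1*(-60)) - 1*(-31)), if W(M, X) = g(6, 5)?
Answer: 1/36 ≈ 0.027778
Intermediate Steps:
W(M, X) = 36 (W(M, X) = 6² = 36)
1/W(76, (41 - 1*(-60)) - 1*(-31)) = 1/36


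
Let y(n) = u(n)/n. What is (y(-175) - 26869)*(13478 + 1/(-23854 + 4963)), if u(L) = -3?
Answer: -171029739117512/472275 ≈ -3.6214e+8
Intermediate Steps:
y(n) = -3/n
(y(-175) - 26869)*(13478 + 1/(-23854 + 4963)) = (-3/(-175) - 26869)*(13478 + 1/(-23854 + 4963)) = (-3*(-1/175) - 26869)*(13478 + 1/(-18891)) = (3/175 - 26869)*(13478 - 1/18891) = -4702072/175*254612897/18891 = -171029739117512/472275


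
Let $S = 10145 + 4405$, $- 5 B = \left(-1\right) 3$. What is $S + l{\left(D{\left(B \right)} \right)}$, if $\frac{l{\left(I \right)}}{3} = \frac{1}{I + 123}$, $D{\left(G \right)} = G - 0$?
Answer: $\frac{2997305}{206} \approx 14550.0$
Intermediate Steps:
$B = \frac{3}{5}$ ($B = - \frac{\left(-1\right) 3}{5} = \left(- \frac{1}{5}\right) \left(-3\right) = \frac{3}{5} \approx 0.6$)
$D{\left(G \right)} = G$ ($D{\left(G \right)} = G + 0 = G$)
$l{\left(I \right)} = \frac{3}{123 + I}$ ($l{\left(I \right)} = \frac{3}{I + 123} = \frac{3}{123 + I}$)
$S = 14550$
$S + l{\left(D{\left(B \right)} \right)} = 14550 + \frac{3}{123 + \frac{3}{5}} = 14550 + \frac{3}{\frac{618}{5}} = 14550 + 3 \cdot \frac{5}{618} = 14550 + \frac{5}{206} = \frac{2997305}{206}$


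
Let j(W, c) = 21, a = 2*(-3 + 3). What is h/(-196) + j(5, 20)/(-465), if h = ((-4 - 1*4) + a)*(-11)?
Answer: -3753/7595 ≈ -0.49414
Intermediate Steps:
a = 0 (a = 2*0 = 0)
h = 88 (h = ((-4 - 1*4) + 0)*(-11) = ((-4 - 4) + 0)*(-11) = (-8 + 0)*(-11) = -8*(-11) = 88)
h/(-196) + j(5, 20)/(-465) = 88/(-196) + 21/(-465) = 88*(-1/196) + 21*(-1/465) = -22/49 - 7/155 = -3753/7595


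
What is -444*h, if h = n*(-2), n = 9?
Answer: 7992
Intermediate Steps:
h = -18 (h = 9*(-2) = -18)
-444*h = -444*(-18) = 7992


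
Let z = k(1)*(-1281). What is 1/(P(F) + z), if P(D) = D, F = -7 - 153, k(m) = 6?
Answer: -1/7846 ≈ -0.00012745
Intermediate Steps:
F = -160
z = -7686 (z = 6*(-1281) = -7686)
1/(P(F) + z) = 1/(-160 - 7686) = 1/(-7846) = -1/7846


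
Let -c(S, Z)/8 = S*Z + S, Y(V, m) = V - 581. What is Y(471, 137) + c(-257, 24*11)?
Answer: 544730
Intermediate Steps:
Y(V, m) = -581 + V
c(S, Z) = -8*S - 8*S*Z (c(S, Z) = -8*(S*Z + S) = -8*(S + S*Z) = -8*S - 8*S*Z)
Y(471, 137) + c(-257, 24*11) = (-581 + 471) - 8*(-257)*(1 + 24*11) = -110 - 8*(-257)*(1 + 264) = -110 - 8*(-257)*265 = -110 + 544840 = 544730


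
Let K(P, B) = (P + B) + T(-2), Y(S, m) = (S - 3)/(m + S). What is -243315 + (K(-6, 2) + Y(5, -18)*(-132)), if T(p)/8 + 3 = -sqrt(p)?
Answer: -3163195/13 - 8*I*sqrt(2) ≈ -2.4332e+5 - 11.314*I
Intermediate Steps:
T(p) = -24 - 8*sqrt(p) (T(p) = -24 + 8*(-sqrt(p)) = -24 - 8*sqrt(p))
Y(S, m) = (-3 + S)/(S + m)
K(P, B) = -24 + B + P - 8*I*sqrt(2) (K(P, B) = (P + B) + (-24 - 8*I*sqrt(2)) = (B + P) + (-24 - 8*I*sqrt(2)) = -24 + B + P - 8*I*sqrt(2))
-243315 + (K(-6, 2) + Y(5, -18)*(-132)) = -243315 + ((-24 + 2 - 6 - 8*I*sqrt(2)) + ((-3 + 5)/(5 - 18))*(-132)) = -243315 + ((-28 - 8*I*sqrt(2)) + (2/(-13))*(-132)) = -243315 + ((-28 - 8*I*sqrt(2)) - 1/13*2*(-132)) = -243315 + ((-28 - 8*I*sqrt(2)) - 2/13*(-132)) = -243315 + ((-28 - 8*I*sqrt(2)) + 264/13) = -243315 + (-100/13 - 8*I*sqrt(2)) = -3163195/13 - 8*I*sqrt(2)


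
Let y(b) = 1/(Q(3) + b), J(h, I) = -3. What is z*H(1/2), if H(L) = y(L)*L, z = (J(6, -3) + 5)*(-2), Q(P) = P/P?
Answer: -4/3 ≈ -1.3333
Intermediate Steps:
Q(P) = 1
y(b) = 1/(1 + b)
z = -4 (z = (-3 + 5)*(-2) = 2*(-2) = -4)
H(L) = L/(1 + L)
z*H(1/2) = -4/(2*(1 + 1/2)) = -2/(1 + 1/2) = -2/3/2 = -2*2/3 = -4*1/3 = -4/3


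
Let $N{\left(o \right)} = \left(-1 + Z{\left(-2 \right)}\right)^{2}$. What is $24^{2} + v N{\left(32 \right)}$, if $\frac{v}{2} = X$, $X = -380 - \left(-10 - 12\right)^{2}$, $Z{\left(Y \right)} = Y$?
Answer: $-14976$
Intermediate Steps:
$N{\left(o \right)} = 9$ ($N{\left(o \right)} = \left(-1 - 2\right)^{2} = \left(-3\right)^{2} = 9$)
$X = -864$ ($X = -380 - \left(-22\right)^{2} = -380 - 484 = -864$)
$v = -1728$ ($v = 2 \left(-864\right) = -1728$)
$24^{2} + v N{\left(32 \right)} = 24^{2} - 15552 = 576 - 15552 = -14976$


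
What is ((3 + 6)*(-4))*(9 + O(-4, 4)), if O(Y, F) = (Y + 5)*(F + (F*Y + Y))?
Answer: 252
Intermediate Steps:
O(Y, F) = (5 + Y)*(F + Y + F*Y) (O(Y, F) = (5 + Y)*(F + (Y + F*Y)) = (5 + Y)*(F + Y + F*Y))
((3 + 6)*(-4))*(9 + O(-4, 4)) = ((3 + 6)*(-4))*(9 + ((-4)² + 5*4 + 5*(-4) + 4*(-4)² + 6*4*(-4))) = (9*(-4))*(9 + (16 + 20 - 20 + 4*16 - 96)) = -36*(9 + (16 + 20 - 20 + 64 - 96)) = -36*(9 - 16) = -36*(-7) = 252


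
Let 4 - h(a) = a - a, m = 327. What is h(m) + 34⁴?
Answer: 1336340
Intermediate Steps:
h(a) = 4 (h(a) = 4 - (a - a) = 4 - 1*0 = 4 + 0 = 4)
h(m) + 34⁴ = 4 + 34⁴ = 4 + 1336336 = 1336340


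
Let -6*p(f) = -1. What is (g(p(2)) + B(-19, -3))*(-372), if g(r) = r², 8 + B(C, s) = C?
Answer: 30101/3 ≈ 10034.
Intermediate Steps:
p(f) = ⅙ (p(f) = -⅙*(-1) = ⅙)
B(C, s) = -8 + C
(g(p(2)) + B(-19, -3))*(-372) = ((⅙)² + (-8 - 19))*(-372) = (1/36 - 27)*(-372) = -971/36*(-372) = 30101/3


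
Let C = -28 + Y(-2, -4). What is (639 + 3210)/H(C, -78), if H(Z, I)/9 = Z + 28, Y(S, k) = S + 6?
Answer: 1283/12 ≈ 106.92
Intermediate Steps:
Y(S, k) = 6 + S
C = -24 (C = -28 + (6 - 2) = -28 + 4 = -24)
H(Z, I) = 252 + 9*Z (H(Z, I) = 9*(Z + 28) = 9*(28 + Z) = 252 + 9*Z)
(639 + 3210)/H(C, -78) = (639 + 3210)/(252 + 9*(-24)) = 3849/(252 - 216) = 3849/36 = 3849*(1/36) = 1283/12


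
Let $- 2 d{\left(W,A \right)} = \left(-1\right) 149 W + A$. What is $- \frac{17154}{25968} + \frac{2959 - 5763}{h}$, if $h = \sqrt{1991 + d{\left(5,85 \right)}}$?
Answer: $- \frac{2859}{4328} - \frac{2804 \sqrt{2321}}{2321} \approx -58.863$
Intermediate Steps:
$d{\left(W,A \right)} = - \frac{A}{2} + \frac{149 W}{2}$ ($d{\left(W,A \right)} = - \frac{\left(-1\right) 149 W + A}{2} = - \frac{- 149 W + A}{2} = - \frac{A - 149 W}{2} = - \frac{A}{2} + \frac{149 W}{2}$)
$h = \sqrt{2321}$ ($h = \sqrt{1991 + \left(\left(- \frac{1}{2}\right) 85 + \frac{149}{2} \cdot 5\right)} = \sqrt{1991 + \left(- \frac{85}{2} + \frac{745}{2}\right)} = \sqrt{1991 + 330} = \sqrt{2321} \approx 48.177$)
$- \frac{17154}{25968} + \frac{2959 - 5763}{h} = - \frac{17154}{25968} + \frac{2959 - 5763}{\sqrt{2321}} = \left(-17154\right) \frac{1}{25968} + \left(2959 - 5763\right) \frac{\sqrt{2321}}{2321} = - \frac{2859}{4328} - 2804 \frac{\sqrt{2321}}{2321} = - \frac{2859}{4328} - \frac{2804 \sqrt{2321}}{2321}$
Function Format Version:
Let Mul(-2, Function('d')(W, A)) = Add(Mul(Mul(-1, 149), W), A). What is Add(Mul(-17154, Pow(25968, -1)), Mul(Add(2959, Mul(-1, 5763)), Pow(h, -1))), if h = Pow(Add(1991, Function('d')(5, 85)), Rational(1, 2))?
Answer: Add(Rational(-2859, 4328), Mul(Rational(-2804, 2321), Pow(2321, Rational(1, 2)))) ≈ -58.863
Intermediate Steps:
Function('d')(W, A) = Add(Mul(Rational(-1, 2), A), Mul(Rational(149, 2), W)) (Function('d')(W, A) = Mul(Rational(-1, 2), Add(Mul(Mul(-1, 149), W), A)) = Mul(Rational(-1, 2), Add(Mul(-149, W), A)) = Mul(Rational(-1, 2), Add(A, Mul(-149, W))) = Add(Mul(Rational(-1, 2), A), Mul(Rational(149, 2), W)))
h = Pow(2321, Rational(1, 2)) (h = Pow(Add(1991, Add(Mul(Rational(-1, 2), 85), Mul(Rational(149, 2), 5))), Rational(1, 2)) = Pow(Add(1991, Add(Rational(-85, 2), Rational(745, 2))), Rational(1, 2)) = Pow(Add(1991, 330), Rational(1, 2)) = Pow(2321, Rational(1, 2)) ≈ 48.177)
Add(Mul(-17154, Pow(25968, -1)), Mul(Add(2959, Mul(-1, 5763)), Pow(h, -1))) = Add(Mul(-17154, Pow(25968, -1)), Mul(Add(2959, Mul(-1, 5763)), Pow(Pow(2321, Rational(1, 2)), -1))) = Add(Mul(-17154, Rational(1, 25968)), Mul(Add(2959, -5763), Mul(Rational(1, 2321), Pow(2321, Rational(1, 2))))) = Add(Rational(-2859, 4328), Mul(-2804, Mul(Rational(1, 2321), Pow(2321, Rational(1, 2))))) = Add(Rational(-2859, 4328), Mul(Rational(-2804, 2321), Pow(2321, Rational(1, 2))))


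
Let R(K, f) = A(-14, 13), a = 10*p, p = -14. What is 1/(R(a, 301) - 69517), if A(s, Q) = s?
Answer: -1/69531 ≈ -1.4382e-5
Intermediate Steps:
a = -140 (a = 10*(-14) = -140)
R(K, f) = -14
1/(R(a, 301) - 69517) = 1/(-14 - 69517) = 1/(-69531) = -1/69531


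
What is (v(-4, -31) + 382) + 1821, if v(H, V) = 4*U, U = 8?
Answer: 2235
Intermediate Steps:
v(H, V) = 32 (v(H, V) = 4*8 = 32)
(v(-4, -31) + 382) + 1821 = (32 + 382) + 1821 = 414 + 1821 = 2235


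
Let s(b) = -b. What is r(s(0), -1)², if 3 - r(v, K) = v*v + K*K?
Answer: 4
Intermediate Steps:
r(v, K) = 3 - K² - v² (r(v, K) = 3 - (v*v + K*K) = 3 - (v² + K²) = 3 - (K² + v²) = 3 + (-K² - v²) = 3 - K² - v²)
r(s(0), -1)² = (3 - 1*(-1)² - (-1*0)²)² = (3 - 1*1 - 1*0²)² = (3 - 1 - 1*0)² = (3 - 1 + 0)² = 2² = 4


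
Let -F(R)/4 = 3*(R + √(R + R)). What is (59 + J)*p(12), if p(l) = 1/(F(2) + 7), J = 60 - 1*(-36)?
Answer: -155/41 ≈ -3.7805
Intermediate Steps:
J = 96 (J = 60 + 36 = 96)
F(R) = -12*R - 12*√2*√R (F(R) = -12*(R + √(R + R)) = -12*(R + √(2*R)) = -12*(R + √2*√R) = -4*(3*R + 3*√2*√R) = -12*R - 12*√2*√R)
p(l) = -1/41 (p(l) = 1/((-12*2 - 12*√2*√2) + 7) = 1/((-24 - 24) + 7) = 1/(-48 + 7) = 1/(-41) = -1/41)
(59 + J)*p(12) = (59 + 96)*(-1/41) = 155*(-1/41) = -155/41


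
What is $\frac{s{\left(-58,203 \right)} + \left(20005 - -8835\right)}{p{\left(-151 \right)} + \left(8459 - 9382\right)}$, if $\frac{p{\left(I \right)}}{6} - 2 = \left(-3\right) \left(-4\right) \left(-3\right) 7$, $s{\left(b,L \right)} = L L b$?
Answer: $\frac{2361282}{2423} \approx 974.53$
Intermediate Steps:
$s{\left(b,L \right)} = b L^{2}$ ($s{\left(b,L \right)} = L^{2} b = b L^{2}$)
$p{\left(I \right)} = -1500$ ($p{\left(I \right)} = 12 + 6 \left(-3\right) \left(-4\right) \left(-3\right) 7 = 12 + 6 \cdot 12 \left(-3\right) 7 = 12 + 6 \left(\left(-36\right) 7\right) = 12 + 6 \left(-252\right) = 12 - 1512 = -1500$)
$\frac{s{\left(-58,203 \right)} + \left(20005 - -8835\right)}{p{\left(-151 \right)} + \left(8459 - 9382\right)} = \frac{- 58 \cdot 203^{2} + \left(20005 - -8835\right)}{-1500 + \left(8459 - 9382\right)} = \frac{\left(-58\right) 41209 + \left(20005 + 8835\right)}{-1500 - 923} = \frac{-2390122 + 28840}{-2423} = \left(-2361282\right) \left(- \frac{1}{2423}\right) = \frac{2361282}{2423}$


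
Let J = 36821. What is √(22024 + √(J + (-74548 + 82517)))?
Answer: √(22024 + √44790) ≈ 149.12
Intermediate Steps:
√(22024 + √(J + (-74548 + 82517))) = √(22024 + √(36821 + (-74548 + 82517))) = √(22024 + √(36821 + 7969)) = √(22024 + √44790)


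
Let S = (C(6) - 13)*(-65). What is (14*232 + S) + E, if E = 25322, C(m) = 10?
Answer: 28765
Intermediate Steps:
S = 195 (S = (10 - 13)*(-65) = -3*(-65) = 195)
(14*232 + S) + E = (14*232 + 195) + 25322 = (3248 + 195) + 25322 = 3443 + 25322 = 28765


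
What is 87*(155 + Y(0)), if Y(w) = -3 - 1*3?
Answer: 12963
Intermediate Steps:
Y(w) = -6 (Y(w) = -3 - 3 = -6)
87*(155 + Y(0)) = 87*(155 - 6) = 87*149 = 12963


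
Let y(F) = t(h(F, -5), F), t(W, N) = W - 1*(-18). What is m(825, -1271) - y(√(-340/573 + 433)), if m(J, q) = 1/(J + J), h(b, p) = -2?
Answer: -26399/1650 ≈ -15.999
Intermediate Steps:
t(W, N) = 18 + W (t(W, N) = W + 18 = 18 + W)
m(J, q) = 1/(2*J)
y(F) = 16 (y(F) = 18 - 2 = 16)
m(825, -1271) - y(√(-340/573 + 433)) = (½)/825 - 1*16 = (½)*(1/825) - 16 = 1/1650 - 16 = -26399/1650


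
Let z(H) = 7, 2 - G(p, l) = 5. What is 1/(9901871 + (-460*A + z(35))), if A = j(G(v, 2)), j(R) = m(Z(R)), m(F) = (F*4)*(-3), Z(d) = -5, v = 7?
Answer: 1/9874278 ≈ 1.0127e-7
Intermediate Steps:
G(p, l) = -3 (G(p, l) = 2 - 1*5 = 2 - 5 = -3)
m(F) = -12*F (m(F) = (4*F)*(-3) = -12*F)
j(R) = 60 (j(R) = -12*(-5) = 60)
A = 60
1/(9901871 + (-460*A + z(35))) = 1/(9901871 + (-460*60 + 7)) = 1/(9901871 + (-27600 + 7)) = 1/(9901871 - 27593) = 1/9874278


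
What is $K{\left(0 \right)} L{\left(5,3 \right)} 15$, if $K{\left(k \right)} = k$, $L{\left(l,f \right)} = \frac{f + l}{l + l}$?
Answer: $0$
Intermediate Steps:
$L{\left(l,f \right)} = \frac{f + l}{2 l}$
$K{\left(0 \right)} L{\left(5,3 \right)} 15 = 0 \frac{3 + 5}{2 \cdot 5} \cdot 15 = 0 \cdot \frac{1}{2} \cdot \frac{1}{5} \cdot 8 \cdot 15 = 0 \cdot \frac{4}{5} \cdot 15 = 0 \cdot 15 = 0$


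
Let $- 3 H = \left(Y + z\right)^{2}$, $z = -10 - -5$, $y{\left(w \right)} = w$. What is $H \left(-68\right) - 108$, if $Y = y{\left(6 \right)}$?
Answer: $- \frac{256}{3} \approx -85.333$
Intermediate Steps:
$z = -5$ ($z = -10 + 5 = -5$)
$Y = 6$
$H = - \frac{1}{3}$ ($H = - \frac{\left(6 - 5\right)^{2}}{3} = - \frac{1^{2}}{3} = \left(- \frac{1}{3}\right) 1 = - \frac{1}{3} \approx -0.33333$)
$H \left(-68\right) - 108 = \left(- \frac{1}{3}\right) \left(-68\right) - 108 = \frac{68}{3} - 108 = - \frac{256}{3}$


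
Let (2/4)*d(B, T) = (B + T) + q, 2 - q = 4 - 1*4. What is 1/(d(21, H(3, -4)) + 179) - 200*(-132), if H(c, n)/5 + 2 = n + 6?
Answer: 5940001/225 ≈ 26400.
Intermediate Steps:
q = 2 (q = 2 - (4 - 1*4) = 2 - (4 - 4) = 2 - 1*0 = 2 + 0 = 2)
H(c, n) = 20 + 5*n (H(c, n) = -10 + 5*(n + 6) = -10 + 5*(6 + n) = -10 + (30 + 5*n) = 20 + 5*n)
d(B, T) = 4 + 2*B + 2*T (d(B, T) = 2*((B + T) + 2) = 2*(2 + B + T) = 4 + 2*B + 2*T)
1/(d(21, H(3, -4)) + 179) - 200*(-132) = 1/((4 + 2*21 + 2*(20 + 5*(-4))) + 179) - 200*(-132) = 1/((4 + 42 + 2*(20 - 20)) + 179) + 26400 = 1/((4 + 42 + 2*0) + 179) + 26400 = 1/((4 + 42 + 0) + 179) + 26400 = 1/(46 + 179) + 26400 = 1/225 + 26400 = 5940001/225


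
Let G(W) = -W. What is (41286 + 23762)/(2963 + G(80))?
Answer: 65048/2883 ≈ 22.563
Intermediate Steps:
(41286 + 23762)/(2963 + G(80)) = (41286 + 23762)/(2963 - 1*80) = 65048/(2963 - 80) = 65048/2883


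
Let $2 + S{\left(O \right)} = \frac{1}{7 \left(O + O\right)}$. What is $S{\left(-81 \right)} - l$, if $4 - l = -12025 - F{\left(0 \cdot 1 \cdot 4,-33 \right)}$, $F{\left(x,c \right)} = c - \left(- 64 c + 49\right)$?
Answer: $- \frac{11155159}{1134} \approx -9837.0$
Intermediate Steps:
$F{\left(x,c \right)} = -49 + 65 c$ ($F{\left(x,c \right)} = c - \left(49 - 64 c\right) = c + \left(-49 + 64 c\right) = -49 + 65 c$)
$S{\left(O \right)} = -2 + \frac{1}{14 O}$ ($S{\left(O \right)} = -2 + \frac{1}{7 \left(O + O\right)} = -2 + \frac{1}{7 \cdot 2 O} = -2 + \frac{1}{14 O}$)
$l = 9835$ ($l = 4 - \left(-12025 - \left(-49 + 65 \left(-33\right)\right)\right) = 4 - \left(-12025 - \left(-49 - 2145\right)\right) = 4 - \left(-12025 - -2194\right) = 4 - \left(-12025 + 2194\right) = 4 - -9831 = 4 + 9831 = 9835$)
$S{\left(-81 \right)} - l = \left(-2 + \frac{1}{14 \left(-81\right)}\right) - 9835 = \left(-2 + \frac{1}{14} \left(- \frac{1}{81}\right)\right) - 9835 = \left(-2 - \frac{1}{1134}\right) - 9835 = - \frac{2269}{1134} - 9835 = - \frac{11155159}{1134}$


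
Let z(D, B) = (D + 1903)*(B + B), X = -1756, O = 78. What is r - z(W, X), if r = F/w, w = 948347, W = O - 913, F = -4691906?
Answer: 3557070409246/948347 ≈ 3.7508e+6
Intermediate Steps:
W = -835 (W = 78 - 913 = -835)
z(D, B) = 2*B*(1903 + D) (z(D, B) = (1903 + D)*(2*B) = 2*B*(1903 + D))
r = -4691906/948347 ≈ -4.9475
r - z(W, X) = -4691906/948347 - 2*(-1756)*(1903 - 835) = -4691906/948347 - 2*(-1756)*1068 = -4691906/948347 - 1*(-3750816) = -4691906/948347 + 3750816 = 3557070409246/948347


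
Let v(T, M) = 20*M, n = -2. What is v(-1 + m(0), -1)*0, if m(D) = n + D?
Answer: 0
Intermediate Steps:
m(D) = -2 + D
v(-1 + m(0), -1)*0 = (20*(-1))*0 = -20*0 = 0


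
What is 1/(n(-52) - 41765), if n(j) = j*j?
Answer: -1/39061 ≈ -2.5601e-5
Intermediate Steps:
n(j) = j²
1/(n(-52) - 41765) = 1/((-52)² - 41765) = 1/(2704 - 41765) = 1/(-39061) = -1/39061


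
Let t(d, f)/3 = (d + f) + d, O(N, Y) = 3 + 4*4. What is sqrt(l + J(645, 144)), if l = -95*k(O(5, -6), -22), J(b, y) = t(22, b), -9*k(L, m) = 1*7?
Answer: 2*sqrt(4817)/3 ≈ 46.270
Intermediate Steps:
O(N, Y) = 19 (O(N, Y) = 3 + 16 = 19)
k(L, m) = -7/9
t(d, f) = 3*f + 6*d (t(d, f) = 3*((d + f) + d) = 3*(f + 2*d) = 3*f + 6*d)
J(b, y) = 132 + 3*b (J(b, y) = 3*b + 6*22 = 3*b + 132 = 132 + 3*b)
l = 665/9 (l = -95*(-7/9) = 665/9 ≈ 73.889)
sqrt(l + J(645, 144)) = sqrt(665/9 + (132 + 3*645)) = sqrt(665/9 + (132 + 1935)) = sqrt(665/9 + 2067) = sqrt(19268/9) = 2*sqrt(4817)/3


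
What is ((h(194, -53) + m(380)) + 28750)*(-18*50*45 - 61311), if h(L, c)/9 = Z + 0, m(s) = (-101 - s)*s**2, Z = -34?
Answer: 7068529628316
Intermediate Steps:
m(s) = s**2*(-101 - s)
h(L, c) = -306 (h(L, c) = 9*(-34 + 0) = 9*(-34) = -306)
((h(194, -53) + m(380)) + 28750)*(-18*50*45 - 61311) = ((-306 + 380**2*(-101 - 1*380)) + 28750)*(-18*50*45 - 61311) = ((-306 + 144400*(-101 - 380)) + 28750)*(-900*45 - 61311) = ((-306 + 144400*(-481)) + 28750)*(-40500 - 61311) = ((-306 - 69456400) + 28750)*(-101811) = (-69456706 + 28750)*(-101811) = -69427956*(-101811) = 7068529628316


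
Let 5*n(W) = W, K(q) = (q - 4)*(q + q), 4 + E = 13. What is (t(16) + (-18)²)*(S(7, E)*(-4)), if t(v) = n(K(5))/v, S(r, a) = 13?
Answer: -33709/2 ≈ -16855.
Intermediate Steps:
E = 9 (E = -4 + 13 = 9)
K(q) = 2*q*(-4 + q) (K(q) = (-4 + q)*(2*q) = 2*q*(-4 + q))
n(W) = W/5
t(v) = 2/v (t(v) = ((2*5*(-4 + 5))/5)/v = ((2*5*1)/5)/v = ((⅕)*10)/v = 2/v)
(t(16) + (-18)²)*(S(7, E)*(-4)) = (2/16 + (-18)²)*(13*(-4)) = (2*(1/16) + 324)*(-52) = (⅛ + 324)*(-52) = (2593/8)*(-52) = -33709/2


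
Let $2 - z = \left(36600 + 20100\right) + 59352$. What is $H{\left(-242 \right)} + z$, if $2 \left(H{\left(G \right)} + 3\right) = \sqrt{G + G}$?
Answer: $-116053 + 11 i \approx -1.1605 \cdot 10^{5} + 11.0 i$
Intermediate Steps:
$H{\left(G \right)} = -3 + \frac{\sqrt{2} \sqrt{G}}{2}$ ($H{\left(G \right)} = -3 + \frac{\sqrt{G + G}}{2} = -3 + \frac{\sqrt{2 G}}{2} = -3 + \frac{\sqrt{2} \sqrt{G}}{2}$)
$z = -116050$ ($z = 2 - \left(\left(36600 + 20100\right) + 59352\right) = 2 - \left(56700 + 59352\right) = 2 - 116052 = -116050$)
$H{\left(-242 \right)} + z = \left(-3 + \frac{\sqrt{2} \sqrt{-242}}{2}\right) - 116050 = \left(-3 + \frac{\sqrt{2} \cdot 11 i \sqrt{2}}{2}\right) - 116050 = \left(-3 + 11 i\right) - 116050 = -116053 + 11 i$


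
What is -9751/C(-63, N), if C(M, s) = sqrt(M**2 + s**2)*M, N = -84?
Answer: 199/135 ≈ 1.4741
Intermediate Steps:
C(M, s) = M*sqrt(M**2 + s**2)
-9751/C(-63, N) = -9751*(-1/(63*sqrt((-63)**2 + (-84)**2))) = -9751*(-1/(63*sqrt(3969 + 7056))) = -9751/((-63*sqrt(11025))) = -9751/((-63*105)) = -9751/(-6615) = -9751*(-1/6615) = 199/135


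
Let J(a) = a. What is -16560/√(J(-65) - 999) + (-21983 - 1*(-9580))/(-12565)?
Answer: 12403/12565 + 4140*I*√266/133 ≈ 0.98711 + 507.68*I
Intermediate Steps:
-16560/√(J(-65) - 999) + (-21983 - 1*(-9580))/(-12565) = -16560/√(-65 - 999) + (-21983 - 1*(-9580))/(-12565) = -16560*(-I*√266/532) + (-21983 + 9580)*(-1/12565) = -16560*(-I*√266/532) - 12403*(-1/12565) = -(-4140)*I*√266/133 + 12403/12565 = 4140*I*√266/133 + 12403/12565 = 12403/12565 + 4140*I*√266/133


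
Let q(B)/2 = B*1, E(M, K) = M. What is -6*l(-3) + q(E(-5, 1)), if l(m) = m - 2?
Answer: 20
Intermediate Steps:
l(m) = -2 + m
q(B) = 2*B (q(B) = 2*(B*1) = 2*B)
-6*l(-3) + q(E(-5, 1)) = -6*(-2 - 3) + 2*(-5) = -6*(-5) - 10 = 30 - 10 = 20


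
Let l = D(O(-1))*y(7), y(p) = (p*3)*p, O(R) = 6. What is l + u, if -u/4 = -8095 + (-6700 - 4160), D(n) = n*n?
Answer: 81112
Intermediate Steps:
D(n) = n**2
y(p) = 3*p**2 (y(p) = (3*p)*p = 3*p**2)
u = 75820 (u = -4*(-8095 + (-6700 - 4160)) = -4*(-8095 - 10860) = -4*(-18955) = 75820)
l = 5292 (l = 6**2*(3*7**2) = 36*(3*49) = 36*147 = 5292)
l + u = 5292 + 75820 = 81112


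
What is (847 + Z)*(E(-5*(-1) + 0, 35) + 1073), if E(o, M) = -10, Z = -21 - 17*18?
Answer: 552760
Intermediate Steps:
Z = -327 (Z = -21 - 306 = -327)
(847 + Z)*(E(-5*(-1) + 0, 35) + 1073) = (847 - 327)*(-10 + 1073) = 520*1063 = 552760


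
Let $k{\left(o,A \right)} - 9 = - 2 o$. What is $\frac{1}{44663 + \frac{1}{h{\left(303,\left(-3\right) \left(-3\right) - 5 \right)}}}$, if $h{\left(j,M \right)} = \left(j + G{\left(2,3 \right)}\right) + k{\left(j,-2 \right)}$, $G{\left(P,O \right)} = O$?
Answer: $\frac{291}{12996932} \approx 2.239 \cdot 10^{-5}$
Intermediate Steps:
$k{\left(o,A \right)} = 9 - 2 o$
$h{\left(j,M \right)} = 12 - j$ ($h{\left(j,M \right)} = \left(j + 3\right) - \left(-9 + 2 j\right) = \left(3 + j\right) - \left(-9 + 2 j\right) = 12 - j$)
$\frac{1}{44663 + \frac{1}{h{\left(303,\left(-3\right) \left(-3\right) - 5 \right)}}} = \frac{1}{44663 + \frac{1}{12 - 303}} = \frac{1}{44663 + \frac{1}{-291}} = \frac{1}{44663 - \frac{1}{291}} = \frac{1}{\frac{12996932}{291}} = \frac{291}{12996932}$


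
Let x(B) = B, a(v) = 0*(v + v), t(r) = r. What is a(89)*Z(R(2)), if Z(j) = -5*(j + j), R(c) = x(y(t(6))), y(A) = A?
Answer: 0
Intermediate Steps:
a(v) = 0 (a(v) = 0*(2*v) = 0)
R(c) = 6
Z(j) = -10*j
a(89)*Z(R(2)) = 0*(-10*6) = 0*(-60) = 0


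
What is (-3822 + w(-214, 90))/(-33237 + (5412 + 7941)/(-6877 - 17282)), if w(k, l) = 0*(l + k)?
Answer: 15389283/133831006 ≈ 0.11499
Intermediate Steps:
w(k, l) = 0 (w(k, l) = 0*(k + l) = 0)
(-3822 + w(-214, 90))/(-33237 + (5412 + 7941)/(-6877 - 17282)) = (-3822 + 0)/(-33237 + (5412 + 7941)/(-6877 - 17282)) = -3822/(-33237 + 13353/(-24159)) = -3822/(-33237 + 13353*(-1/24159)) = -3822/(-33237 - 4451/8053) = -3822/(-267662012/8053) = -3822*(-8053/267662012) = 15389283/133831006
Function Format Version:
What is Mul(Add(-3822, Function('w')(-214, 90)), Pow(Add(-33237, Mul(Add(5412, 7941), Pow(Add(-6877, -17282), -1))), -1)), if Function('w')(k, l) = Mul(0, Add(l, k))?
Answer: Rational(15389283, 133831006) ≈ 0.11499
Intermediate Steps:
Function('w')(k, l) = 0 (Function('w')(k, l) = Mul(0, Add(k, l)) = 0)
Mul(Add(-3822, Function('w')(-214, 90)), Pow(Add(-33237, Mul(Add(5412, 7941), Pow(Add(-6877, -17282), -1))), -1)) = Mul(Add(-3822, 0), Pow(Add(-33237, Mul(Add(5412, 7941), Pow(Add(-6877, -17282), -1))), -1)) = Mul(-3822, Pow(Add(-33237, Mul(13353, Pow(-24159, -1))), -1)) = Mul(-3822, Pow(Add(-33237, Mul(13353, Rational(-1, 24159))), -1)) = Mul(-3822, Pow(Add(-33237, Rational(-4451, 8053)), -1)) = Mul(-3822, Pow(Rational(-267662012, 8053), -1)) = Mul(-3822, Rational(-8053, 267662012)) = Rational(15389283, 133831006)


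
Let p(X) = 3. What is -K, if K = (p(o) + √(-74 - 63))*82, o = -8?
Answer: -246 - 82*I*√137 ≈ -246.0 - 959.79*I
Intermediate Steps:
K = 246 + 82*I*√137 (K = (3 + √(-74 - 63))*82 = (3 + √(-137))*82 = (3 + I*√137)*82 = 246 + 82*I*√137 ≈ 246.0 + 959.79*I)
-K = -(246 + 82*I*√137) = -246 - 82*I*√137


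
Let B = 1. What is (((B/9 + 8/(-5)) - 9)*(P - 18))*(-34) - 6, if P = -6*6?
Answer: -96318/5 ≈ -19264.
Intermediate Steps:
P = -36
(((B/9 + 8/(-5)) - 9)*(P - 18))*(-34) - 6 = (((1/9 + 8/(-5)) - 9)*(-36 - 18))*(-34) - 6 = (((1*(1/9) + 8*(-1/5)) - 9)*(-54))*(-34) - 6 = (((1/9 - 8/5) - 9)*(-54))*(-34) - 6 = ((-67/45 - 9)*(-54))*(-34) - 6 = -472/45*(-54)*(-34) - 6 = (2832/5)*(-34) - 6 = -96288/5 - 6 = -96318/5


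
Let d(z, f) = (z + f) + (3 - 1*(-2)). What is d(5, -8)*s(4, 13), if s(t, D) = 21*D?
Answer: 546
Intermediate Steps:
d(z, f) = 5 + f + z (d(z, f) = (f + z) + (3 + 2) = (f + z) + 5 = 5 + f + z)
d(5, -8)*s(4, 13) = (5 - 8 + 5)*(21*13) = 2*273 = 546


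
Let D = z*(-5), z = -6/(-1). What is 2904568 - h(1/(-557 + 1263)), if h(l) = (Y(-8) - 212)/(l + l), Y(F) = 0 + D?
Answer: 2989994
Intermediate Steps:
z = 6 (z = -6*(-1) = 6)
D = -30 (D = 6*(-5) = -30)
Y(F) = -30 (Y(F) = 0 - 30 = -30)
h(l) = -121/l (h(l) = (-30 - 212)/(l + l) = -242*1/(2*l) = -121/l)
2904568 - h(1/(-557 + 1263)) = 2904568 - (-121)/(1/(-557 + 1263)) = 2904568 - (-121)/(1/706) = 2904568 - (-121)/1/706 = 2904568 - (-121)*706 = 2904568 - 1*(-85426) = 2904568 + 85426 = 2989994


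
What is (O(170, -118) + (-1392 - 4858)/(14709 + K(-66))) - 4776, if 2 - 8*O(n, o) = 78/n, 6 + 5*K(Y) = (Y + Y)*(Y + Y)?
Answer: -295428049687/61854840 ≈ -4776.1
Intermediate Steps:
K(Y) = -6/5 + 4*Y²/5 (K(Y) = -6/5 + ((Y + Y)*(Y + Y))/5 = -6/5 + ((2*Y)*(2*Y))/5 = -6/5 + (4*Y²)/5 = -6/5 + 4*Y²/5)
O(n, o) = ¼ - 39/(4*n)
(O(170, -118) + (-1392 - 4858)/(14709 + K(-66))) - 4776 = ((¼)*(-39 + 170)/170 + (-1392 - 4858)/(14709 + (-6/5 + (⅘)*(-66)²))) - 4776 = ((¼)*(1/170)*131 - 6250/(14709 + (-6/5 + (⅘)*4356))) - 4776 = (131/680 - 6250/(14709 + (-6/5 + 17424/5))) - 4776 = (131/680 - 6250/(14709 + 17418/5)) - 4776 = (131/680 - 6250/90963/5) - 4776 = (131/680 - 6250*5/90963) - 4776 = (131/680 - 31250/90963) - 4776 = -9333847/61854840 - 4776 = -295428049687/61854840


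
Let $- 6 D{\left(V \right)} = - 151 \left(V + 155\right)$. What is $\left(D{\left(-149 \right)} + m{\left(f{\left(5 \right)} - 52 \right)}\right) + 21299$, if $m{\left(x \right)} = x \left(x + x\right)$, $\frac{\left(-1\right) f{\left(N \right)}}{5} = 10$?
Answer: $42258$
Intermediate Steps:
$f{\left(N \right)} = -50$ ($f{\left(N \right)} = \left(-5\right) 10 = -50$)
$D{\left(V \right)} = \frac{23405}{6} + \frac{151 V}{6}$ ($D{\left(V \right)} = - \frac{\left(-151\right) \left(V + 155\right)}{6} = - \frac{\left(-151\right) \left(155 + V\right)}{6} = - \frac{-23405 - 151 V}{6} = \frac{23405}{6} + \frac{151 V}{6}$)
$m{\left(x \right)} = 2 x^{2}$ ($m{\left(x \right)} = x 2 x = 2 x^{2}$)
$\left(D{\left(-149 \right)} + m{\left(f{\left(5 \right)} - 52 \right)}\right) + 21299 = \left(\left(\frac{23405}{6} + \frac{151}{6} \left(-149\right)\right) + 2 \left(-50 - 52\right)^{2}\right) + 21299 = \left(\left(\frac{23405}{6} - \frac{22499}{6}\right) + 2 \left(-102\right)^{2}\right) + 21299 = \left(151 + 2 \cdot 10404\right) + 21299 = \left(151 + 20808\right) + 21299 = 20959 + 21299 = 42258$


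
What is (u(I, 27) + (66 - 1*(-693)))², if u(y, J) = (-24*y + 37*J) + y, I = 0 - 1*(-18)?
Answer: 1806336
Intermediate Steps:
I = 18 (I = 0 + 18 = 18)
u(y, J) = -23*y + 37*J
(u(I, 27) + (66 - 1*(-693)))² = ((-23*18 + 37*27) + (66 - 1*(-693)))² = ((-414 + 999) + (66 + 693))² = (585 + 759)² = 1344² = 1806336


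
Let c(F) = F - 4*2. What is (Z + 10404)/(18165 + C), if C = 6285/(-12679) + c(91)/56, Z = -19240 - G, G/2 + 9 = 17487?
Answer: -1351885696/560795059 ≈ -2.4107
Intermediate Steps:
c(F) = -8 + F (c(F) = F - 8 = -8 + F)
G = 34956 (G = -18 + 2*17487 = -18 + 34974 = 34956)
Z = -54196 (Z = -19240 - 1*34956 = -19240 - 34956 = -54196)
C = 700397/710024 (C = 6285/(-12679) + (-8 + 91)/56 = 6285*(-1/12679) + 83*(1/56) = -6285/12679 + 83/56 = 700397/710024 ≈ 0.98644)
(Z + 10404)/(18165 + C) = (-54196 + 10404)/(18165 + 700397/710024) = -43792/12898286357/710024 = -43792*710024/12898286357 = -1351885696/560795059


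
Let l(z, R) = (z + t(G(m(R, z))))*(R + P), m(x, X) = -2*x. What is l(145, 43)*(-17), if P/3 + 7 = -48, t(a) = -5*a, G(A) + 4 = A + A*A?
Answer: -75462490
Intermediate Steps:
G(A) = -4 + A + A² (G(A) = -4 + (A + A*A) = -4 + (A + A²) = -4 + A + A²)
P = -165 (P = -21 + 3*(-48) = -21 - 144 = -165)
l(z, R) = (-165 + R)*(20 + z - 20*R² + 10*R) (l(z, R) = (z - 5*(-4 - 2*R + (-2*R)²))*(R - 165) = (z - 5*(-4 - 2*R + 4*R²))*(-165 + R) = (z + (20 - 20*R² + 10*R))*(-165 + R) = (20 + z - 20*R² + 10*R)*(-165 + R) = (-165 + R)*(20 + z - 20*R² + 10*R))
l(145, 43)*(-17) = (-3300 - 1630*43 - 165*145 - 20*43³ + 3310*43² + 43*145)*(-17) = (-3300 - 70090 - 23925 - 20*79507 + 3310*1849 + 6235)*(-17) = (-3300 - 70090 - 23925 - 1590140 + 6120190 + 6235)*(-17) = 4438970*(-17) = -75462490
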